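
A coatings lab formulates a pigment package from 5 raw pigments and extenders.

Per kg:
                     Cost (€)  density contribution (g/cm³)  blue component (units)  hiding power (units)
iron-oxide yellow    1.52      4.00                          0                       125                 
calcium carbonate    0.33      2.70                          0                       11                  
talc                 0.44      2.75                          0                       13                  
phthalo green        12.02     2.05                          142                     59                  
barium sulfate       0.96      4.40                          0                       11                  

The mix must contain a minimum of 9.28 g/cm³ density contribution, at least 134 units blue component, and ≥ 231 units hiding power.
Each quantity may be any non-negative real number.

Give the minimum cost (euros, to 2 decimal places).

€13.62

Let x1 = kg of iron-oxide yellow, x2 = kg of calcium carbonate, x3 = kg of talc, x4 = kg of phthalo green, x5 = kg of barium sulfate.
Minimize 1.52x1 + 0.33x2 + 0.44x3 + 12.02x4 + 0.96x5 subject to:
  4x1 + 2.7x2 + 2.75x3 + 2.05x4 + 4.4x5 ≥ 9.28   (density contribution)
  142x4 ≥ 134   (blue component)
  125x1 + 11x2 + 13x3 + 59x4 + 11x5 ≥ 231   (hiding power)
  x1, x2, x3, x4, x5 ≥ 0.
The minimum-cost mix takes nothing from talc, barium sulfate — only iron-oxide yellow, calcium carbonate, phthalo green. Binding constraints: density contribution, blue component, hiding power.
Solving gives x1 = 1.338, x2 = 0.739, x4 = 0.9437.
Total cost: 1.52·1.338 + 0.33·0.739 + 12.02·0.9437 = 13.6209.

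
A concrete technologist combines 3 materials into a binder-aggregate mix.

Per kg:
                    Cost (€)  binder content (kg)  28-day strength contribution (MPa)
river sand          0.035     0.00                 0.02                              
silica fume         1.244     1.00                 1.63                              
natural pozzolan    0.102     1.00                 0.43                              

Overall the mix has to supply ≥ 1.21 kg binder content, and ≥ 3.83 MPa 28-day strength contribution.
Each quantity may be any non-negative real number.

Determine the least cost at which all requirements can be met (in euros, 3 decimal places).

€0.909

Treat it as an LP. Let x1 = kg of river sand, x2 = kg of silica fume, x3 = kg of natural pozzolan.
Minimise 0.035x1 + 1.244x2 + 0.102x3 s.t.:
  1x2 + 1x3 ≥ 1.21   (binder content)
  0.02x1 + 1.63x2 + 0.43x3 ≥ 3.83   (28-day strength contribution)
  x1, x2, x3 ≥ 0.
At the optimum only natural pozzolan is positive (river sand, silica fume = 0). There the 28-day strength contribution constraint is tight.
So natural pozzolan = 8.907 kg.
Hence cost = 0.102·8.907 = €0.90851.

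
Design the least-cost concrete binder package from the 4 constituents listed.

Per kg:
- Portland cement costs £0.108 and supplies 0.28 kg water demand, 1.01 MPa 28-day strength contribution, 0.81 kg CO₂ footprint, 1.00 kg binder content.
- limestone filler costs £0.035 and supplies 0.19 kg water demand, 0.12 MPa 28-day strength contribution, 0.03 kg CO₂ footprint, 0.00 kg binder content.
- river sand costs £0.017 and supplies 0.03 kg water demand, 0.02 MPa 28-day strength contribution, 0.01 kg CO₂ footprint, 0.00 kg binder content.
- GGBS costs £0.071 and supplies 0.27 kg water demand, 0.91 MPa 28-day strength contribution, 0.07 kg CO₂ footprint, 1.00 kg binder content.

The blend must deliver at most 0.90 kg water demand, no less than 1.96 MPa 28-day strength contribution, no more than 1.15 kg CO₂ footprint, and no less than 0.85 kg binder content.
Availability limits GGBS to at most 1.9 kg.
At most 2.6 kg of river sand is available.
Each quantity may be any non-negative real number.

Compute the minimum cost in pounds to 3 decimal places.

£0.160

Let x1 = kg of Portland cement, x2 = kg of limestone filler, x3 = kg of river sand, x4 = kg of GGBS.
Minimise 0.108x1 + 0.035x2 + 0.017x3 + 0.071x4 subject to:
  0.28x1 + 0.19x2 + 0.03x3 + 0.27x4 ≤ 0.9   (water demand)
  1.01x1 + 0.12x2 + 0.02x3 + 0.91x4 ≥ 1.96   (28-day strength contribution)
  0.81x1 + 0.03x2 + 0.01x3 + 0.07x4 ≤ 1.15   (CO₂ footprint)
  1x1 + 1x4 ≥ 0.85   (binder content)
  x4 ≤ 1.9
  x3 ≤ 2.6
  x1, x2, x3, x4 ≥ 0.
The cheapest feasible vertex uses only Portland cement, GGBS; limestone filler, river sand are not used. The 28-day strength contribution and the GGBS cap requirements are met with equality.
That vertex is x1 = 0.2287, x4 = 1.9.
Objective = 0.108·0.2287 + 0.071·1.9 = 0.15960.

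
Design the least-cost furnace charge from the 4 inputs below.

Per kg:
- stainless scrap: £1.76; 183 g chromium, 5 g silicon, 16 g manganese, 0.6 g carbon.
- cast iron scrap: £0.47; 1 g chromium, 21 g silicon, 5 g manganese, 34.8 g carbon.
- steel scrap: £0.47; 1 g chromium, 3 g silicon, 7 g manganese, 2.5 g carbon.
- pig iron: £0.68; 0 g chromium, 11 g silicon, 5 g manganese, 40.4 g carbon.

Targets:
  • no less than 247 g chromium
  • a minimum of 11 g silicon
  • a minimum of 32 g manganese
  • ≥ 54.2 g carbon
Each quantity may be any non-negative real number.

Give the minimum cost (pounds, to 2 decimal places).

£3.27

Set it up as a linear program. Let x1 = kg of stainless scrap, x2 = kg of cast iron scrap, x3 = kg of steel scrap, x4 = kg of pig iron.
Minimise 1.76x1 + 0.47x2 + 0.47x3 + 0.68x4 with:
  183x1 + 1x2 + 1x3 ≥ 247   (chromium)
  5x1 + 21x2 + 3x3 + 11x4 ≥ 11   (silicon)
  16x1 + 5x2 + 7x3 + 5x4 ≥ 32   (manganese)
  0.6x1 + 34.8x2 + 2.5x3 + 40.4x4 ≥ 54.2   (carbon)
  x1, x2, x3, x4 ≥ 0.
At the optimum only stainless scrap, cast iron scrap, steel scrap are positive (pig iron = 0). There the chromium, manganese, carbon constraints are tight.
So stainless scrap = 1.339 kg, cast iron scrap = 1.503 kg, steel scrap = 0.437 kg.
Hence cost = 1.76·1.339 + 0.47·1.503 + 0.47·0.437 = £3.2684.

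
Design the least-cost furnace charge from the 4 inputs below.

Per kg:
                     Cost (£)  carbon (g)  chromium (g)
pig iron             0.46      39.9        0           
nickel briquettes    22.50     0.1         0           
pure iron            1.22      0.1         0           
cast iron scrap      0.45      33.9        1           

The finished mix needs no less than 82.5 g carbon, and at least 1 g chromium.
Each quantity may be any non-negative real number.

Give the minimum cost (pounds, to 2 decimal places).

£1.01

Treat it as an LP. Let x1 = kg of pig iron, x2 = kg of nickel briquettes, x3 = kg of pure iron, x4 = kg of cast iron scrap.
min 0.46x1 + 22.5x2 + 1.22x3 + 0.45x4 with:
  39.9x1 + 0.1x2 + 0.1x3 + 33.9x4 ≥ 82.5   (carbon)
  1x4 ≥ 1   (chromium)
  x1, x2, x3, x4 ≥ 0.
The minimum-cost mix takes nothing from nickel briquettes, pure iron — only pig iron, cast iron scrap. Binding constraints: carbon and chromium.
Optimal quantities: pig iron = 1.218 kg, cast iron scrap = 1 kg.
Total cost: 0.46·1.218 + 0.45·1 = 1.0103.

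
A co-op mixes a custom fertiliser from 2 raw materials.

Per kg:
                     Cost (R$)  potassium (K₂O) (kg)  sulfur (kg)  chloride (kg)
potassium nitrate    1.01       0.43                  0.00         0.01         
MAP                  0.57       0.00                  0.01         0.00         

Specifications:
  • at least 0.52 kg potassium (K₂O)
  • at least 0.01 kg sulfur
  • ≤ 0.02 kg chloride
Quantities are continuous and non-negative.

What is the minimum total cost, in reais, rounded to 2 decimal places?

R$1.79

Let x1 = kg of potassium nitrate, x2 = kg of MAP.
Minimize 1.01x1 + 0.57x2 s.t.:
  0.43x1 ≥ 0.52   (potassium (K₂O))
  0.01x2 ≥ 0.01   (sulfur)
  0.01x1 ≤ 0.02   (chloride)
  x1, x2 ≥ 0.
Both inputs are positive at the optimum. There the potassium (K₂O) and sulfur constraints are tight.
So potassium nitrate = 1.209 kg, MAP = 1 kg.
Hence cost = 1.01·1.209 + 0.57·1 = R$1.7911.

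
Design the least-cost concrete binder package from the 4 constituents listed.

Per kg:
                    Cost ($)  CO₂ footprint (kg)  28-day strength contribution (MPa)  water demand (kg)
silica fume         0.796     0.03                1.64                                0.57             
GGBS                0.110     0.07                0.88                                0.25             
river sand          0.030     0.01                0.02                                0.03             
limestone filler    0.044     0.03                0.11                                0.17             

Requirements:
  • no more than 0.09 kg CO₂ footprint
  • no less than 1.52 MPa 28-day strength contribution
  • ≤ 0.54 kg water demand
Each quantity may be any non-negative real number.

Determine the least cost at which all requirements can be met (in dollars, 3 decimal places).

Let x1 = kg of silica fume, x2 = kg of GGBS, x3 = kg of river sand, x4 = kg of limestone filler.
Minimise 0.796x1 + 0.11x2 + 0.03x3 + 0.044x4 subject to:
  0.03x1 + 0.07x2 + 0.01x3 + 0.03x4 ≤ 0.09   (CO₂ footprint)
  1.64x1 + 0.88x2 + 0.02x3 + 0.11x4 ≥ 1.52   (28-day strength contribution)
  0.57x1 + 0.25x2 + 0.03x3 + 0.17x4 ≤ 0.54   (water demand)
  x1, x2, x3, x4 ≥ 0.
The cheapest feasible vertex uses only silica fume, GGBS; river sand, limestone filler are not used. There the CO₂ footprint and 28-day strength contribution constraints are tight.
Optimal quantities: silica fume = 0.3077 kg, GGBS = 1.154 kg.
Objective = 0.796·0.3077 + 0.11·1.154 = 0.37187.

$0.372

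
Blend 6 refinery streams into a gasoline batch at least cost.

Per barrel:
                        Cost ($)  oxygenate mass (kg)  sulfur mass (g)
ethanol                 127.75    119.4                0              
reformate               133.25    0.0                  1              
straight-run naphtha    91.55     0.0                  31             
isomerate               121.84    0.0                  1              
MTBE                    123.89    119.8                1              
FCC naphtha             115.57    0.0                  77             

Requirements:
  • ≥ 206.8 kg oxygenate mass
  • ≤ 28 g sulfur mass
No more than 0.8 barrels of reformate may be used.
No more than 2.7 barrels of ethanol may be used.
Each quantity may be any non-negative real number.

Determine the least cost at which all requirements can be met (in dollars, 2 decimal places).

$213.86

This is a linear program. Let x1 = barrels of ethanol, x2 = barrels of reformate, x3 = barrels of straight-run naphtha, x4 = barrels of isomerate, x5 = barrels of MTBE, x6 = barrels of FCC naphtha.
Minimise 127.75x1 + 133.25x2 + 91.55x3 + 121.84x4 + 123.89x5 + 115.57x6 with:
  119.4x1 + 119.8x5 ≥ 206.8   (oxygenate mass)
  1x2 + 31x3 + 1x4 + 1x5 + 77x6 ≤ 28   (sulfur mass)
  x2 ≤ 0.8
  x1 ≤ 2.7
  x1, x2, x3, x4, x5, x6 ≥ 0.
The minimum-cost mix takes nothing from ethanol, reformate, straight-run naphtha, isomerate, FCC naphtha — only MTBE. Binding constraint: oxygenate mass.
Optimal quantities: MTBE = 1.7262 barrels.
Cost = 123.89·1.7262 = 213.8589.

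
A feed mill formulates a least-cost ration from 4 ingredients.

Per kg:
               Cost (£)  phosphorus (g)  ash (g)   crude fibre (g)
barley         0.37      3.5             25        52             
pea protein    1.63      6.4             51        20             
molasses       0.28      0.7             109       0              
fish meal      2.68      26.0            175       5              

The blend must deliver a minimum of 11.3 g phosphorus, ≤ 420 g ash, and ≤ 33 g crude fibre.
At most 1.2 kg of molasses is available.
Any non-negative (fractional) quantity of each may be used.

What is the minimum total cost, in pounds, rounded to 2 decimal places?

£1.16

This is a linear program. Let x1 = kg of barley, x2 = kg of pea protein, x3 = kg of molasses, x4 = kg of fish meal.
Minimise 0.37x1 + 1.63x2 + 0.28x3 + 2.68x4 with:
  3.5x1 + 6.4x2 + 0.7x3 + 26x4 ≥ 11.3   (phosphorus)
  25x1 + 51x2 + 109x3 + 175x4 ≤ 420   (ash)
  52x1 + 20x2 + 5x4 ≤ 33   (crude fibre)
  x3 ≤ 1.2
  x1, x2, x3, x4 ≥ 0.
The minimum-cost mix takes nothing from barley, pea protein, molasses — only fish meal. There the phosphorus constraint is tight.
So fish meal = 0.4346 kg.
Cost = 2.68·0.4346 = 1.1647.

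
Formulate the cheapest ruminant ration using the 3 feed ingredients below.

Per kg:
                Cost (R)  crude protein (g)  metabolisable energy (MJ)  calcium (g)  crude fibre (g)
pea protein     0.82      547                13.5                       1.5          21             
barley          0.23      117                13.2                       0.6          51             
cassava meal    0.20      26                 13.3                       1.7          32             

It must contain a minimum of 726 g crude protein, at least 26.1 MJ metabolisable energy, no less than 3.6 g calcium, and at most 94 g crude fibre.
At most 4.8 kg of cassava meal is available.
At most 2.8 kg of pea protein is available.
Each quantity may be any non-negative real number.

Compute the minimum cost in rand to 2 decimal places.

R1.25

This is a linear program. Let x1 = kg of pea protein, x2 = kg of barley, x3 = kg of cassava meal.
Minimise 0.82x1 + 0.23x2 + 0.2x3 with:
  547x1 + 117x2 + 26x3 ≥ 726   (crude protein)
  13.5x1 + 13.2x2 + 13.3x3 ≥ 26.1   (metabolisable energy)
  1.5x1 + 0.6x2 + 1.7x3 ≥ 3.6   (calcium)
  21x1 + 51x2 + 32x3 ≤ 94   (crude fibre)
  x3 ≤ 4.8
  x1 ≤ 2.8
  x1, x2, x3 ≥ 0.
The minimum-cost mix takes nothing from barley — only pea protein, cassava meal. There the crude protein and calcium constraints are tight.
Solving gives x1 = 1.28, x3 = 0.988.
Cost = 0.82·1.28 + 0.2·0.988 = 1.2472.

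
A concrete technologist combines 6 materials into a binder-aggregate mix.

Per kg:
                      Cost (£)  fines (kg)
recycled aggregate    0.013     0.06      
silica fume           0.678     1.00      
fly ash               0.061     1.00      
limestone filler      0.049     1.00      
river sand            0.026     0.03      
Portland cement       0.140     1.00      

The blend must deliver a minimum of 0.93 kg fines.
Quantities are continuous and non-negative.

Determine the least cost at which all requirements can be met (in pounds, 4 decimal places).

£0.0456

Set it up as a linear program. Let x1 = kg of recycled aggregate, x2 = kg of silica fume, x3 = kg of fly ash, x4 = kg of limestone filler, x5 = kg of river sand, x6 = kg of Portland cement.
min 0.013x1 + 0.678x2 + 0.061x3 + 0.049x4 + 0.026x5 + 0.14x6 subject to:
  0.06x1 + 1x2 + 1x3 + 1x4 + 0.03x5 + 1x6 ≥ 0.93   (fines)
  x1, x2, x3, x4, x5, x6 ≥ 0.
At the optimum only limestone filler is positive (recycled aggregate, silica fume, fly ash, river sand, Portland cement = 0). Binding constraint: fines.
That vertex is x4 = 0.93.
Hence cost = 0.049·0.93 = £0.045570.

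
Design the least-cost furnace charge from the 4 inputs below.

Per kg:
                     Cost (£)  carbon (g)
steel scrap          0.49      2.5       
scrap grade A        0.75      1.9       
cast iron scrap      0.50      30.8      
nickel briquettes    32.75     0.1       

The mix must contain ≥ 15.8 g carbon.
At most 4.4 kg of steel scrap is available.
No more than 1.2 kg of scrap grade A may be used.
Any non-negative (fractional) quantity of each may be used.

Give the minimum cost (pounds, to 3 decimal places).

Treat it as an LP. Let x1 = kg of steel scrap, x2 = kg of scrap grade A, x3 = kg of cast iron scrap, x4 = kg of nickel briquettes.
Minimize 0.49x1 + 0.75x2 + 0.5x3 + 32.75x4 with:
  2.5x1 + 1.9x2 + 30.8x3 + 0.1x4 ≥ 15.8   (carbon)
  x1 ≤ 4.4
  x2 ≤ 1.2
  x1, x2, x3, x4 ≥ 0.
At the optimum only cast iron scrap is positive (steel scrap, scrap grade A, nickel briquettes = 0). There the carbon constraint is tight.
So cast iron scrap = 0.51299 kg.
Hence cost = 0.5·0.51299 = £0.256495.

£0.256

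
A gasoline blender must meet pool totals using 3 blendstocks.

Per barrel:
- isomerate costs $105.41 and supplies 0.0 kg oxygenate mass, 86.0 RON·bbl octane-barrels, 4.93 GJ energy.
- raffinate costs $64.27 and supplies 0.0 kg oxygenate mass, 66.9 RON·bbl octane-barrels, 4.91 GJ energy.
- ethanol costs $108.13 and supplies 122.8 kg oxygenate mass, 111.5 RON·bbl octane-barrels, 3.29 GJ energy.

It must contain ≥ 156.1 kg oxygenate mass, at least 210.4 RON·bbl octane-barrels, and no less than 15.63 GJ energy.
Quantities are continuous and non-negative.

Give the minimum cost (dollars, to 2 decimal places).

Let x1 = barrels of isomerate, x2 = barrels of raffinate, x3 = barrels of ethanol.
Minimize 105.41x1 + 64.27x2 + 108.13x3 with:
  122.8x3 ≥ 156.1   (oxygenate mass)
  86x1 + 66.9x2 + 111.5x3 ≥ 210.4   (octane-barrels)
  4.93x1 + 4.91x2 + 3.29x3 ≥ 15.63   (energy)
  x1, x2, x3 ≥ 0.
The cheapest feasible vertex uses only raffinate, ethanol; isomerate is not used. There the oxygenate mass and energy constraints are tight.
Solving gives x2 = 2.3315, x3 = 1.2712.
Hence cost = 64.27·2.3315 + 108.13·1.2712 = $287.3004.

$287.30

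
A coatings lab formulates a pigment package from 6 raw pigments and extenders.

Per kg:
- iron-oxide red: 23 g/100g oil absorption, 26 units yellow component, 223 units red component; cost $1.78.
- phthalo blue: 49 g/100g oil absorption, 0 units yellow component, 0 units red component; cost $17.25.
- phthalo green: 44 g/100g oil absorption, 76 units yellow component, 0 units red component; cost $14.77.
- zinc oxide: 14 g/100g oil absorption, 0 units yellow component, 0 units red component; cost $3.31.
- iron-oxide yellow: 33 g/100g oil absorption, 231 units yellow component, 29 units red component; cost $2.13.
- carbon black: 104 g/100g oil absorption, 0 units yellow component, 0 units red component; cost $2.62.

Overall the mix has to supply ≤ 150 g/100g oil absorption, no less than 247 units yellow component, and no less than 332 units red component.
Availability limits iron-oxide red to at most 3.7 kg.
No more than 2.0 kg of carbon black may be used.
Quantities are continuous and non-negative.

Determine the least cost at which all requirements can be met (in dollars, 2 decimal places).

Let x1 = kg of iron-oxide red, x2 = kg of phthalo blue, x3 = kg of phthalo green, x4 = kg of zinc oxide, x5 = kg of iron-oxide yellow, x6 = kg of carbon black.
Minimise 1.78x1 + 17.25x2 + 14.77x3 + 3.31x4 + 2.13x5 + 2.62x6 with:
  23x1 + 49x2 + 44x3 + 14x4 + 33x5 + 104x6 ≤ 150   (oil absorption)
  26x1 + 76x3 + 231x5 ≥ 247   (yellow component)
  223x1 + 29x5 ≥ 332   (red component)
  x1 ≤ 3.7
  x6 ≤ 2
  x1, x2, x3, x4, x5, x6 ≥ 0.
The cheapest feasible vertex uses only iron-oxide red, iron-oxide yellow; phthalo blue, phthalo green, zinc oxide, carbon black are not used. Binding constraints: yellow component and red component.
Optimal quantities: iron-oxide red = 1.37 kg, iron-oxide yellow = 0.9151 kg.
Cost = 1.78·1.37 + 2.13·0.9151 = 4.3878.

$4.39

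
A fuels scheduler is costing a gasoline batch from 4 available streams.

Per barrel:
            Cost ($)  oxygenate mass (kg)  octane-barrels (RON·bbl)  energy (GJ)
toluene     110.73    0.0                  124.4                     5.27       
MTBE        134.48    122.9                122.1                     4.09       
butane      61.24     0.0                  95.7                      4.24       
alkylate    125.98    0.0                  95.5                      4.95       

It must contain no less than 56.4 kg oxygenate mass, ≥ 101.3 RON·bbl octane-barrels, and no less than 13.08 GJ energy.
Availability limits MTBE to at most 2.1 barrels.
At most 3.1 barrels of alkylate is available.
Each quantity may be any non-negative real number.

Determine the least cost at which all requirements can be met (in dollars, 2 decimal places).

Set it up as a linear program. Let x1 = barrels of toluene, x2 = barrels of MTBE, x3 = barrels of butane, x4 = barrels of alkylate.
min 110.73x1 + 134.48x2 + 61.24x3 + 125.98x4 s.t.:
  122.9x2 ≥ 56.4   (oxygenate mass)
  124.4x1 + 122.1x2 + 95.7x3 + 95.5x4 ≥ 101.3   (octane-barrels)
  5.27x1 + 4.09x2 + 4.24x3 + 4.95x4 ≥ 13.08   (energy)
  x2 ≤ 2.1
  x4 ≤ 3.1
  x1, x2, x3, x4 ≥ 0.
The optimal basis is {MTBE, butane}; toluene, alkylate drop out. Binding constraints: oxygenate mass and energy.
That vertex is x2 = 0.45891, x3 = 2.6422.
Objective = 134.48·0.45891 + 61.24·2.6422 = 223.5225.

$223.52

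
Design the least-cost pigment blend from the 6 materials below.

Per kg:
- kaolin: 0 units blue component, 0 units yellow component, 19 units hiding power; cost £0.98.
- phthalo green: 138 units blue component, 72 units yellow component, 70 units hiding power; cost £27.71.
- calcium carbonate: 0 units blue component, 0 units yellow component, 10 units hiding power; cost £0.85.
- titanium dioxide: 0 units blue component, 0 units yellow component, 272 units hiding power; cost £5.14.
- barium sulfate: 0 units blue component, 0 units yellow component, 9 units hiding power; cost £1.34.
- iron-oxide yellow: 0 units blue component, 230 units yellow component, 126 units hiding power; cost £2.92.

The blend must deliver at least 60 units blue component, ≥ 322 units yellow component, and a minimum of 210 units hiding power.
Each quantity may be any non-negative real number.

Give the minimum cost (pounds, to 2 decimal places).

£16.12

Let x1 = kg of kaolin, x2 = kg of phthalo green, x3 = kg of calcium carbonate, x4 = kg of titanium dioxide, x5 = kg of barium sulfate, x6 = kg of iron-oxide yellow.
Minimize 0.98x1 + 27.71x2 + 0.85x3 + 5.14x4 + 1.34x5 + 2.92x6 with:
  138x2 ≥ 60   (blue component)
  72x2 + 230x6 ≥ 322   (yellow component)
  19x1 + 70x2 + 10x3 + 272x4 + 9x5 + 126x6 ≥ 210   (hiding power)
  x1, x2, x3, x4, x5, x6 ≥ 0.
The optimal basis is {phthalo green, titanium dioxide, iron-oxide yellow}; kaolin, calcium carbonate, barium sulfate drop out. There the blue component, yellow component, hiding power constraints are tight.
Solving gives x2 = 0.4348, x4 = 0.07469, x6 = 1.264.
Cost = 27.71·0.4348 + 5.14·0.07469 + 2.92·1.264 = 16.1231.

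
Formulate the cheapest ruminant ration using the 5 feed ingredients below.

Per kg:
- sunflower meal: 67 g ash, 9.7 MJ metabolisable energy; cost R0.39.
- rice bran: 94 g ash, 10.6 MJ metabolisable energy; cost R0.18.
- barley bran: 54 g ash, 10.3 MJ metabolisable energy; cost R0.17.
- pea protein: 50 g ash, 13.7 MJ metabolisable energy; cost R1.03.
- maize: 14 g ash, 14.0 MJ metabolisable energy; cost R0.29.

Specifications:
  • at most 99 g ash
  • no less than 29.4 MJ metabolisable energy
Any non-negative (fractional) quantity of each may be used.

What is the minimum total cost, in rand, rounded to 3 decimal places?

Let x1 = kg of sunflower meal, x2 = kg of rice bran, x3 = kg of barley bran, x4 = kg of pea protein, x5 = kg of maize.
Minimize 0.39x1 + 0.18x2 + 0.17x3 + 1.03x4 + 0.29x5 subject to:
  67x1 + 94x2 + 54x3 + 50x4 + 14x5 ≤ 99   (ash)
  9.7x1 + 10.6x2 + 10.3x3 + 13.7x4 + 14x5 ≥ 29.4   (metabolisable energy)
  x1, x2, x3, x4, x5 ≥ 0.
At the optimum only barley bran, maize are positive (sunflower meal, rice bran, pea protein = 0). The ash and metabolisable energy requirements are met with equality.
So barley bran = 1.593 kg, maize = 0.9282 kg.
Hence cost = 0.17·1.593 + 0.29·0.9282 = R0.53999.

R0.540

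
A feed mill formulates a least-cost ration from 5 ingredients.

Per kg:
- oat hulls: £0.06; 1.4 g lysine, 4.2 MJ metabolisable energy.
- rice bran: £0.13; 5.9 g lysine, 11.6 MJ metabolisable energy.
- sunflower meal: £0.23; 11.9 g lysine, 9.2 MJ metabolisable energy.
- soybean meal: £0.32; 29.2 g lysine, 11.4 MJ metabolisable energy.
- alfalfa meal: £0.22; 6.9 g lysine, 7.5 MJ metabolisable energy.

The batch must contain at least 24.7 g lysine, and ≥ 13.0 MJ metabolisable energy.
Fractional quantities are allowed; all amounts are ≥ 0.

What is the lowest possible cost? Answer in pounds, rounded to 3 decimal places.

This is a linear program. Let x1 = kg of oat hulls, x2 = kg of rice bran, x3 = kg of sunflower meal, x4 = kg of soybean meal, x5 = kg of alfalfa meal.
min 0.06x1 + 0.13x2 + 0.23x3 + 0.32x4 + 0.22x5 with:
  1.4x1 + 5.9x2 + 11.9x3 + 29.2x4 + 6.9x5 ≥ 24.7   (lysine)
  4.2x1 + 11.6x2 + 9.2x3 + 11.4x4 + 7.5x5 ≥ 13   (metabolisable energy)
  x1, x2, x3, x4, x5 ≥ 0.
The cheapest feasible vertex uses only rice bran, soybean meal; oat hulls, sunflower meal, alfalfa meal are not used. There the lysine and metabolisable energy constraints are tight.
Solving gives x2 = 0.3611, x4 = 0.7729.
Total cost: 0.13·0.3611 + 0.32·0.7729 = 0.29427.

£0.294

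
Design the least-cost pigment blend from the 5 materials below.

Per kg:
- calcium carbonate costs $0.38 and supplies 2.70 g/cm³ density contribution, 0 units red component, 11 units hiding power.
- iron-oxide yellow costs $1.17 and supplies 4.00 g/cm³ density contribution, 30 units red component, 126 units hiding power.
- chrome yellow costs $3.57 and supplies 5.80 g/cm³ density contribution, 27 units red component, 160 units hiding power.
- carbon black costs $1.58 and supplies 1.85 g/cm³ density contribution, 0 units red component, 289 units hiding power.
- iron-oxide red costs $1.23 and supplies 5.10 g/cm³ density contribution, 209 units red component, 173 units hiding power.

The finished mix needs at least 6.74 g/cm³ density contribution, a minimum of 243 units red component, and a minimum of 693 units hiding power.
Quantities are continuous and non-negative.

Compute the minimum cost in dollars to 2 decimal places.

$4.12

Let x1 = kg of calcium carbonate, x2 = kg of iron-oxide yellow, x3 = kg of chrome yellow, x4 = kg of carbon black, x5 = kg of iron-oxide red.
min 0.38x1 + 1.17x2 + 3.57x3 + 1.58x4 + 1.23x5 with:
  2.7x1 + 4x2 + 5.8x3 + 1.85x4 + 5.1x5 ≥ 6.74   (density contribution)
  30x2 + 27x3 + 209x5 ≥ 243   (red component)
  11x1 + 126x2 + 160x3 + 289x4 + 173x5 ≥ 693   (hiding power)
  x1, x2, x3, x4, x5 ≥ 0.
At the optimum only carbon black, iron-oxide red are positive (calcium carbonate, iron-oxide yellow, chrome yellow = 0). Binding constraints: red component and hiding power.
So carbon black = 1.702 kg, iron-oxide red = 1.163 kg.
Cost = 1.58·1.702 + 1.23·1.163 = 4.1197.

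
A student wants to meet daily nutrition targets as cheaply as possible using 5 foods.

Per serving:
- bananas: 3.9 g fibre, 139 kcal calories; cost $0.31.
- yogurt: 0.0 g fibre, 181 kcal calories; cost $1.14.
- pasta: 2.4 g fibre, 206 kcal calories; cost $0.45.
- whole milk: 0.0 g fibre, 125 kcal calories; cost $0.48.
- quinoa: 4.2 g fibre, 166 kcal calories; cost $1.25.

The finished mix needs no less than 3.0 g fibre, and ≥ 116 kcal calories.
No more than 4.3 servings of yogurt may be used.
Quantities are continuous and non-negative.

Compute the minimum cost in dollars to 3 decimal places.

Let x1 = servings of bananas, x2 = servings of yogurt, x3 = servings of pasta, x4 = servings of whole milk, x5 = servings of quinoa.
min 0.31x1 + 1.14x2 + 0.45x3 + 0.48x4 + 1.25x5 s.t.:
  3.9x1 + 2.4x3 + 4.2x5 ≥ 3   (fibre)
  139x1 + 181x2 + 206x3 + 125x4 + 166x5 ≥ 116   (calories)
  x2 ≤ 4.3
  x1, x2, x3, x4, x5 ≥ 0.
The cheapest feasible vertex uses only bananas, pasta; yogurt, whole milk, quinoa are not used. There the fibre and calories constraints are tight.
Solving gives x1 = 0.7229, x3 = 0.07535.
Objective = 0.31·0.7229 + 0.45·0.07535 = 0.25801.

$0.258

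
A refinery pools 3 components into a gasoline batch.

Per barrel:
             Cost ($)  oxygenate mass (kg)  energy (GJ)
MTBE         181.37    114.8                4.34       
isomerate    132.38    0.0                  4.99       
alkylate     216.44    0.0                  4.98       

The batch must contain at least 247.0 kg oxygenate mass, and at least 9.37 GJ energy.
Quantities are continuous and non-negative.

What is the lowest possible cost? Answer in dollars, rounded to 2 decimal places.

Let x1 = barrels of MTBE, x2 = barrels of isomerate, x3 = barrels of alkylate.
min 181.37x1 + 132.38x2 + 216.44x3 s.t.:
  114.8x1 ≥ 247   (oxygenate mass)
  4.34x1 + 4.99x2 + 4.98x3 ≥ 9.37   (energy)
  x1, x2, x3 ≥ 0.
The cheapest feasible vertex uses only MTBE, isomerate; alkylate is not used. There the oxygenate mass and energy constraints are tight.
That vertex is x1 = 2.15157, x2 = 0.00645193.
Hence cost = 181.37·2.15157 + 132.38·0.00645193 = $391.0844.

$391.08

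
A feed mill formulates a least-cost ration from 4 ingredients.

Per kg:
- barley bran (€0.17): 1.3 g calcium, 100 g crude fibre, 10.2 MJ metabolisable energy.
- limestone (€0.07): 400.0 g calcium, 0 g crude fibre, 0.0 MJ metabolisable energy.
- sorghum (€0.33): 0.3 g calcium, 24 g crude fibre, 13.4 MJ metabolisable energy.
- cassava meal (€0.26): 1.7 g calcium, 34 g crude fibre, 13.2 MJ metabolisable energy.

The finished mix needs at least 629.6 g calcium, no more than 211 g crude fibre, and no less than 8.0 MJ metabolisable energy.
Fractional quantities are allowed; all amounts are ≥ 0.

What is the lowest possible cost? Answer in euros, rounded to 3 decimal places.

Let x1 = kg of barley bran, x2 = kg of limestone, x3 = kg of sorghum, x4 = kg of cassava meal.
Minimise 0.17x1 + 0.07x2 + 0.33x3 + 0.26x4 s.t.:
  1.3x1 + 400x2 + 0.3x3 + 1.7x4 ≥ 629.6   (calcium)
  100x1 + 24x3 + 34x4 ≤ 211   (crude fibre)
  10.2x1 + 13.4x3 + 13.2x4 ≥ 8   (metabolisable energy)
  x1, x2, x3, x4 ≥ 0.
The cheapest feasible vertex uses only barley bran, limestone; sorghum, cassava meal are not used. There the calcium and metabolisable energy constraints are tight.
That vertex is x1 = 0.7843, x2 = 1.571.
Hence cost = 0.17·0.7843 + 0.07·1.571 = €0.24330.

€0.243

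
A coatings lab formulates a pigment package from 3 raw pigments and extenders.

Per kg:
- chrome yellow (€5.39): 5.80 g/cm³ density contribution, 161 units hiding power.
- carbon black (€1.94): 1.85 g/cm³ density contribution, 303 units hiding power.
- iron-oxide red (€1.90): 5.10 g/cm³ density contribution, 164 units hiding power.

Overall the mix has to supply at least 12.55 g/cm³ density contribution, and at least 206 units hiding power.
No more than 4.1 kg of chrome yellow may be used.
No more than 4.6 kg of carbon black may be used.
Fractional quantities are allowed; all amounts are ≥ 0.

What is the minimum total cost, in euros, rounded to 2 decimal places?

€4.68

Let x1 = kg of chrome yellow, x2 = kg of carbon black, x3 = kg of iron-oxide red.
Minimize 5.39x1 + 1.94x2 + 1.9x3 s.t.:
  5.8x1 + 1.85x2 + 5.1x3 ≥ 12.55   (density contribution)
  161x1 + 303x2 + 164x3 ≥ 206   (hiding power)
  x1 ≤ 4.1
  x2 ≤ 4.6
  x1, x2, x3 ≥ 0.
The cheapest feasible vertex uses only iron-oxide red; chrome yellow, carbon black are not used. The density contribution requirement is met with equality.
That vertex is x3 = 2.461.
Total cost: 1.9·2.461 = 4.6759.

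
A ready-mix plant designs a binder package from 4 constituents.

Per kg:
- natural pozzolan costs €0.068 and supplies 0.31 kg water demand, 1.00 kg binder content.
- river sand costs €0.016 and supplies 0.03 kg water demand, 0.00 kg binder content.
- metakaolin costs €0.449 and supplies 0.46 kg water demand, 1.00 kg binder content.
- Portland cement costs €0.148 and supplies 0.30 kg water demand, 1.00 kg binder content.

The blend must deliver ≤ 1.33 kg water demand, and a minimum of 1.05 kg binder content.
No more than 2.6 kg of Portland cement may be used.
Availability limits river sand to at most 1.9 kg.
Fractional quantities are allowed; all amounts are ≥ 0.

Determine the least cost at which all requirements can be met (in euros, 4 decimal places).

€0.0714

Let x1 = kg of natural pozzolan, x2 = kg of river sand, x3 = kg of metakaolin, x4 = kg of Portland cement.
min 0.068x1 + 0.016x2 + 0.449x3 + 0.148x4 subject to:
  0.31x1 + 0.03x2 + 0.46x3 + 0.3x4 ≤ 1.33   (water demand)
  1x1 + 1x3 + 1x4 ≥ 1.05   (binder content)
  x4 ≤ 2.6
  x2 ≤ 1.9
  x1, x2, x3, x4 ≥ 0.
The cheapest feasible vertex uses only natural pozzolan; river sand, metakaolin, Portland cement are not used. There the binder content constraint is tight.
Solving gives x1 = 1.05.
Total cost: 0.068·1.05 = 0.071400.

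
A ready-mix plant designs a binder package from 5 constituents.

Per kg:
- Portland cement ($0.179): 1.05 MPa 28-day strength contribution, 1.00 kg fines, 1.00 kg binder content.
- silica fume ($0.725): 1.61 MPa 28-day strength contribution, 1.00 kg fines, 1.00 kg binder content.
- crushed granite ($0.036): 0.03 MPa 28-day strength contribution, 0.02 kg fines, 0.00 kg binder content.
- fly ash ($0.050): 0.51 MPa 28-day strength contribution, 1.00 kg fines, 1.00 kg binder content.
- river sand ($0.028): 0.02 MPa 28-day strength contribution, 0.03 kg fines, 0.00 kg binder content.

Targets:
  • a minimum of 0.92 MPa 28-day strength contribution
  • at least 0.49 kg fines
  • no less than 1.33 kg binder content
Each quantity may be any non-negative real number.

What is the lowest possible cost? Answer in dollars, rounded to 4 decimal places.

Let x1 = kg of Portland cement, x2 = kg of silica fume, x3 = kg of crushed granite, x4 = kg of fly ash, x5 = kg of river sand.
Minimize 0.179x1 + 0.725x2 + 0.036x3 + 0.05x4 + 0.028x5 with:
  1.05x1 + 1.61x2 + 0.03x3 + 0.51x4 + 0.02x5 ≥ 0.92   (28-day strength contribution)
  1x1 + 1x2 + 0.02x3 + 1x4 + 0.03x5 ≥ 0.49   (fines)
  1x1 + 1x2 + 1x4 ≥ 1.33   (binder content)
  x1, x2, x3, x4, x5 ≥ 0.
The minimum-cost mix takes nothing from Portland cement, silica fume, crushed granite, river sand — only fly ash. The 28-day strength contribution requirement is met with equality.
So fly ash = 1.804 kg.
Total cost: 0.05·1.804 = 0.090200.

$0.0902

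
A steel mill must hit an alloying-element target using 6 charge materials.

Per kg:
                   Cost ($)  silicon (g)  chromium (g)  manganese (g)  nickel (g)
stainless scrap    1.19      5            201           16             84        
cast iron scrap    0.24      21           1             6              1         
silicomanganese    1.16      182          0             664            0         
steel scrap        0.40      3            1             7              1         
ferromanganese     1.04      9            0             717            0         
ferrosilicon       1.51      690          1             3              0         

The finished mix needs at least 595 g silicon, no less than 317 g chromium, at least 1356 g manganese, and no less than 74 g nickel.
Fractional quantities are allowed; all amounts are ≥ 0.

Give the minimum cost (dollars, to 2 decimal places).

$4.69

Set it up as a linear program. Let x1 = kg of stainless scrap, x2 = kg of cast iron scrap, x3 = kg of silicomanganese, x4 = kg of steel scrap, x5 = kg of ferromanganese, x6 = kg of ferrosilicon.
Minimize 1.19x1 + 0.24x2 + 1.16x3 + 0.4x4 + 1.04x5 + 1.51x6 subject to:
  5x1 + 21x2 + 182x3 + 3x4 + 9x5 + 690x6 ≥ 595   (silicon)
  201x1 + 1x2 + 1x4 + 1x6 ≥ 317   (chromium)
  16x1 + 6x2 + 664x3 + 7x4 + 717x5 + 3x6 ≥ 1356   (manganese)
  84x1 + 1x2 + 1x4 ≥ 74   (nickel)
  x1, x2, x3, x4, x5, x6 ≥ 0.
At the optimum only stainless scrap, silicomanganese, ferrosilicon are positive (cast iron scrap, steel scrap, ferromanganese = 0). There the silicon, chromium, manganese constraints are tight.
So stainless scrap = 1.576 kg, silicomanganese = 2.003 kg, ferrosilicon = 0.3226 kg.
Total cost: 1.19·1.576 + 1.16·2.003 + 1.51·0.3226 = 4.6860.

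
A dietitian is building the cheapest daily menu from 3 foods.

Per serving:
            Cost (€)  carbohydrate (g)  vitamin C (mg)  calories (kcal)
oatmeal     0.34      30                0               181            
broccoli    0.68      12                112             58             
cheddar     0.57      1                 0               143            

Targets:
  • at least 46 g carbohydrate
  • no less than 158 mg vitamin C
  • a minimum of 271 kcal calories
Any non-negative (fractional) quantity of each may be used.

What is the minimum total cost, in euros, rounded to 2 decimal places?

This is a linear program. Let x1 = servings of oatmeal, x2 = servings of broccoli, x3 = servings of cheddar.
Minimize 0.34x1 + 0.68x2 + 0.57x3 s.t.:
  30x1 + 12x2 + 1x3 ≥ 46   (carbohydrate)
  112x2 ≥ 158   (vitamin C)
  181x1 + 58x2 + 143x3 ≥ 271   (calories)
  x1, x2, x3 ≥ 0.
The cheapest feasible vertex uses only oatmeal, broccoli; cheddar is not used. Binding constraints: vitamin C and calories.
So oatmeal = 1.045 servings, broccoli = 1.411 servings.
Hence cost = 0.34·1.045 + 0.68·1.411 = €1.3148.

€1.31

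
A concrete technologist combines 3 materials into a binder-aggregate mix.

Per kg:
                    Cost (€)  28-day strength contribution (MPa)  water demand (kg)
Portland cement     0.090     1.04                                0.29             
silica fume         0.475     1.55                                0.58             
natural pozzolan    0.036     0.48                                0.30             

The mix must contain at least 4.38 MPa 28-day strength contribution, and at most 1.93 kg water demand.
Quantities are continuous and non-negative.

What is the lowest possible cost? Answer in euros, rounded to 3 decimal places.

Treat it as an LP. Let x1 = kg of Portland cement, x2 = kg of silica fume, x3 = kg of natural pozzolan.
Minimise 0.09x1 + 0.475x2 + 0.036x3 s.t.:
  1.04x1 + 1.55x2 + 0.48x3 ≥ 4.38   (28-day strength contribution)
  0.29x1 + 0.58x2 + 0.3x3 ≤ 1.93   (water demand)
  x1, x2, x3 ≥ 0.
The cheapest feasible vertex uses only Portland cement, natural pozzolan; silica fume is not used. There the 28-day strength contribution and water demand constraints are tight.
Solving gives x1 = 2.243, x3 = 4.265.
Total cost: 0.09·2.243 + 0.036·4.265 = 0.35541.

€0.355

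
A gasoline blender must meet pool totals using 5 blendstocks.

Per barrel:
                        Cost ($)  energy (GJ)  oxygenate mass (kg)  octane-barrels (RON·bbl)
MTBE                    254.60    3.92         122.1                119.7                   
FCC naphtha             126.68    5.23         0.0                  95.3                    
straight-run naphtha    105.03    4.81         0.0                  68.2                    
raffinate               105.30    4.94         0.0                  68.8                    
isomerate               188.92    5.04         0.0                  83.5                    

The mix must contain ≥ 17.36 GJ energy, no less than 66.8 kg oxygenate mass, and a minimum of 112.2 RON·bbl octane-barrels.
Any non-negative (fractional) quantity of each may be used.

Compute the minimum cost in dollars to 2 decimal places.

$463.62

Treat it as an LP. Let x1 = barrels of MTBE, x2 = barrels of FCC naphtha, x3 = barrels of straight-run naphtha, x4 = barrels of raffinate, x5 = barrels of isomerate.
Minimise 254.6x1 + 126.68x2 + 105.03x3 + 105.3x4 + 188.92x5 with:
  3.92x1 + 5.23x2 + 4.81x3 + 4.94x4 + 5.04x5 ≥ 17.36   (energy)
  122.1x1 ≥ 66.8   (oxygenate mass)
  119.7x1 + 95.3x2 + 68.2x3 + 68.8x4 + 83.5x5 ≥ 112.2   (octane-barrels)
  x1, x2, x3, x4, x5 ≥ 0.
The minimum-cost mix takes nothing from FCC naphtha, straight-run naphtha, isomerate — only MTBE, raffinate. Binding constraints: energy and oxygenate mass.
That vertex is x1 = 0.5471, x4 = 3.08.
Objective = 254.6·0.5471 + 105.3·3.08 = 463.6157.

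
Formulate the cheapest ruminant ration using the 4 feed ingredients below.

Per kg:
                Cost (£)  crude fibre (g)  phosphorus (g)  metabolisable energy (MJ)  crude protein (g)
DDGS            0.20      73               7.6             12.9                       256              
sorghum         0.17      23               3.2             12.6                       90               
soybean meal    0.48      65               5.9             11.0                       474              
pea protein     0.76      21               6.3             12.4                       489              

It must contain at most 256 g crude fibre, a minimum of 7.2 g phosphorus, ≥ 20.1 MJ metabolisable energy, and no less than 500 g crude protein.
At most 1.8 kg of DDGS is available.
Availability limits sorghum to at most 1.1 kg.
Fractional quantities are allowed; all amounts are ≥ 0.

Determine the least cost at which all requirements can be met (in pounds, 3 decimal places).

£0.400

This is a linear program. Let x1 = kg of DDGS, x2 = kg of sorghum, x3 = kg of soybean meal, x4 = kg of pea protein.
Minimize 0.2x1 + 0.17x2 + 0.48x3 + 0.76x4 subject to:
  73x1 + 23x2 + 65x3 + 21x4 ≤ 256   (crude fibre)
  7.6x1 + 3.2x2 + 5.9x3 + 6.3x4 ≥ 7.2   (phosphorus)
  12.9x1 + 12.6x2 + 11x3 + 12.4x4 ≥ 20.1   (metabolisable energy)
  256x1 + 90x2 + 474x3 + 489x4 ≥ 500   (crude protein)
  x1 ≤ 1.8
  x2 ≤ 1.1
  x1, x2, x3, x4 ≥ 0.
At the optimum only DDGS, soybean meal are positive (sorghum, pea protein = 0). Binding constraints: crude protein and the DDGS cap.
Solving gives x1 = 1.8, x3 = 0.0827.
Objective = 0.2·1.8 + 0.48·0.0827 = 0.39970.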